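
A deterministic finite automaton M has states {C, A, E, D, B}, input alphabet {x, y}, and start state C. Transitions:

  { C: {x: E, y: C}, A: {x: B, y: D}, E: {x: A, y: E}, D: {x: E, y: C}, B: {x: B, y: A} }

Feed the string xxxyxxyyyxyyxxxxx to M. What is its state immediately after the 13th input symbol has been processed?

A

Trace: C -x-> E -x-> A -x-> B -y-> A -x-> B -x-> B -y-> A -y-> D -y-> C -x-> E -y-> E -y-> E -x-> A
After 13 symbols: A.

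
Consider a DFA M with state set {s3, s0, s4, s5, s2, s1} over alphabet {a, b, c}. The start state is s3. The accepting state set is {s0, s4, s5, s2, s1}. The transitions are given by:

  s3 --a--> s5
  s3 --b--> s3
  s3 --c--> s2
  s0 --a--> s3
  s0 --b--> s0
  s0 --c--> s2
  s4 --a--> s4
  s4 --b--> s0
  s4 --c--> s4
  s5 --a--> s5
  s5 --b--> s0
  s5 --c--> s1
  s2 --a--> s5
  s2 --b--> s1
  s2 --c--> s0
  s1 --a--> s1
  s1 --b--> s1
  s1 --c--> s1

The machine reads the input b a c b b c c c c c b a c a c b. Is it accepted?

Yes

s3 → s3 → s5 → s1 → s1 → s1 → s1 → s1 → s1 → s1 → s1 → s1 → s1 → s1 → s1 → s1 → s1
End state s1 is accepting.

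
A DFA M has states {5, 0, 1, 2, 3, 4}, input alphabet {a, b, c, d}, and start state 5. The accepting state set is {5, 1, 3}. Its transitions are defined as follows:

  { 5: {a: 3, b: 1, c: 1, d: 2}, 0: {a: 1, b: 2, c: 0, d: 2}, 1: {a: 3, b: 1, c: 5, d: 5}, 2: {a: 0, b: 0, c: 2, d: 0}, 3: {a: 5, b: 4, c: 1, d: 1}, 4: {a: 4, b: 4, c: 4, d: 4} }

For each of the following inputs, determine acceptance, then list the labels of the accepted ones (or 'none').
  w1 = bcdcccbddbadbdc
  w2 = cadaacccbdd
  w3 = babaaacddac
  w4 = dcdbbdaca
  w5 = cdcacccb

w1:
  start at 5
  read 'b': 5 → 1
  read 'c': 1 → 5
  read 'd': 5 → 2
  read 'c': 2 → 2
  read 'c': 2 → 2
  read 'c': 2 → 2
  read 'b': 2 → 0
  read 'd': 0 → 2
  read 'd': 2 → 0
  read 'b': 0 → 2
  read 'a': 2 → 0
  read 'd': 0 → 2
  read 'b': 2 → 0
  read 'd': 0 → 2
  read 'c': 2 → 2
  end 2, rejected
w2:
  start at 5
  read 'c': 5 → 1
  read 'a': 1 → 3
  read 'd': 3 → 1
  read 'a': 1 → 3
  read 'a': 3 → 5
  read 'c': 5 → 1
  read 'c': 1 → 5
  read 'c': 5 → 1
  read 'b': 1 → 1
  read 'd': 1 → 5
  read 'd': 5 → 2
  end 2, rejected
w3:
  start at 5
  read 'b': 5 → 1
  read 'a': 1 → 3
  read 'b': 3 → 4
  read 'a': 4 → 4
  read 'a': 4 → 4
  read 'a': 4 → 4
  read 'c': 4 → 4
  read 'd': 4 → 4
  read 'd': 4 → 4
  read 'a': 4 → 4
  read 'c': 4 → 4
  end 4, rejected
w4:
  start at 5
  read 'd': 5 → 2
  read 'c': 2 → 2
  read 'd': 2 → 0
  read 'b': 0 → 2
  read 'b': 2 → 0
  read 'd': 0 → 2
  read 'a': 2 → 0
  read 'c': 0 → 0
  read 'a': 0 → 1
  end 1, accepted
w5:
  start at 5
  read 'c': 5 → 1
  read 'd': 1 → 5
  read 'c': 5 → 1
  read 'a': 1 → 3
  read 'c': 3 → 1
  read 'c': 1 → 5
  read 'c': 5 → 1
  read 'b': 1 → 1
  end 1, accepted

w4, w5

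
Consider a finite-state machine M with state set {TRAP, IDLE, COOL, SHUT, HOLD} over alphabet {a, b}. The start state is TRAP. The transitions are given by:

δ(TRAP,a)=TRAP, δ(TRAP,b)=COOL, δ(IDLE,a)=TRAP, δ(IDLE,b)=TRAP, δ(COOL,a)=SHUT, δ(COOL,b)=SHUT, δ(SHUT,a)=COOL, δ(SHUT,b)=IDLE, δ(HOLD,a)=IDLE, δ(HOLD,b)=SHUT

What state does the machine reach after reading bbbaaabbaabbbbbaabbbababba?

TRAP

Trace: TRAP -b-> COOL -b-> SHUT -b-> IDLE -a-> TRAP -a-> TRAP -a-> TRAP -b-> COOL -b-> SHUT -a-> COOL -a-> SHUT -b-> IDLE -b-> TRAP -b-> COOL -b-> SHUT -b-> IDLE -a-> TRAP -a-> TRAP -b-> COOL -b-> SHUT -b-> IDLE -a-> TRAP -b-> COOL -a-> SHUT -b-> IDLE -b-> TRAP -a-> TRAP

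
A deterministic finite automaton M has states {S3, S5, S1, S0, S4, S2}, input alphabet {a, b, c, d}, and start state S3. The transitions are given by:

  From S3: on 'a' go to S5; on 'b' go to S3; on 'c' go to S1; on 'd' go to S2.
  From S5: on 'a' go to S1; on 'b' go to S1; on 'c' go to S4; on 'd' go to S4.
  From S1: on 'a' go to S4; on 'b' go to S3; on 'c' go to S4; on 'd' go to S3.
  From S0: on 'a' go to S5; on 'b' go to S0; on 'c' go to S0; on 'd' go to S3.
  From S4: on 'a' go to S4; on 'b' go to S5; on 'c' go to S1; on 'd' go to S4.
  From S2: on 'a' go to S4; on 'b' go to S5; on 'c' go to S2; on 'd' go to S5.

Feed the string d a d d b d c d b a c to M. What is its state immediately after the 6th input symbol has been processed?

Trace: S3 -d-> S2 -a-> S4 -d-> S4 -d-> S4 -b-> S5 -d-> S4
After 6 symbols: S4.

S4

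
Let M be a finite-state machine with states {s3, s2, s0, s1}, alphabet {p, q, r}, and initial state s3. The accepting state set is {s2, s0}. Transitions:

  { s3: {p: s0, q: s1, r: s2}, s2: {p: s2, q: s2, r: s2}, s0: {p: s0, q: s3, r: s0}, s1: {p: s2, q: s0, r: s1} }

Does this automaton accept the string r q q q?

Yes

Trace: s3 -r-> s2 -q-> s2 -q-> s2 -q-> s2
End state s2 is accepting.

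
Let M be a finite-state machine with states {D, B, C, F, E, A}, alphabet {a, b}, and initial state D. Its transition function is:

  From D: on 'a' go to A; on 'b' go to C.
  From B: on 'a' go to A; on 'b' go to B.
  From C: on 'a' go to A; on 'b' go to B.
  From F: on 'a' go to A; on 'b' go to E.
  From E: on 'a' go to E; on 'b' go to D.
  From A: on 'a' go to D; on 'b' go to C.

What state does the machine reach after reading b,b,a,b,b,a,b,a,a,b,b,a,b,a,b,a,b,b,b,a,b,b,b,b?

D → C → B → A → C → B → A → C → A → D → C → B → A → C → A → C → A → C → B → B → A → C → B → B → B

B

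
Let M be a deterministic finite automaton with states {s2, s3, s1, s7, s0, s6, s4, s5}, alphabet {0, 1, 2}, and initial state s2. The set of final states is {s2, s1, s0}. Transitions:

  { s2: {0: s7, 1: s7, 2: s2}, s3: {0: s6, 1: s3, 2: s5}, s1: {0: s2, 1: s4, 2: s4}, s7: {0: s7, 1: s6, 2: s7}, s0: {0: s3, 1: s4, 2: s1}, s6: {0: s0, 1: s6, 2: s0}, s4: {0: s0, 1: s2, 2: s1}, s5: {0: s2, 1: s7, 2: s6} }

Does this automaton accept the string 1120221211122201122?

Yes

Trace: s2 -1-> s7 -1-> s6 -2-> s0 -0-> s3 -2-> s5 -2-> s6 -1-> s6 -2-> s0 -1-> s4 -1-> s2 -1-> s7 -2-> s7 -2-> s7 -2-> s7 -0-> s7 -1-> s6 -1-> s6 -2-> s0 -2-> s1
End state s1 is accepting.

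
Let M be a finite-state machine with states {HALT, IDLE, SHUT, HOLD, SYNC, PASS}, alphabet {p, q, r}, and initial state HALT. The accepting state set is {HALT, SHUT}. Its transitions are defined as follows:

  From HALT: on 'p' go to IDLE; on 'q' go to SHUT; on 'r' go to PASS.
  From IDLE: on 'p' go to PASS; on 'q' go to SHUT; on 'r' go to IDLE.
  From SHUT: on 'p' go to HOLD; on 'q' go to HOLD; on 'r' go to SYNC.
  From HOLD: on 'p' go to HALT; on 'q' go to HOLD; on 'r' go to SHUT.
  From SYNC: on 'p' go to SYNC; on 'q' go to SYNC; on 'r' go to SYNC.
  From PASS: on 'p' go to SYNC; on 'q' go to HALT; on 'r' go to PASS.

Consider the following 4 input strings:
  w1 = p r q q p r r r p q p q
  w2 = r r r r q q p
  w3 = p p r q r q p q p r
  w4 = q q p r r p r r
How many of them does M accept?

w1: Trace: HALT -p-> IDLE -r-> IDLE -q-> SHUT -q-> HOLD -p-> HALT -r-> PASS -r-> PASS -r-> PASS -p-> SYNC -q-> SYNC -p-> SYNC -q-> SYNC  → end SYNC, rejected
w2: Trace: HALT -r-> PASS -r-> PASS -r-> PASS -r-> PASS -q-> HALT -q-> SHUT -p-> HOLD  → end HOLD, rejected
w3: Trace: HALT -p-> IDLE -p-> PASS -r-> PASS -q-> HALT -r-> PASS -q-> HALT -p-> IDLE -q-> SHUT -p-> HOLD -r-> SHUT  → end SHUT, accepted
w4: Trace: HALT -q-> SHUT -q-> HOLD -p-> HALT -r-> PASS -r-> PASS -p-> SYNC -r-> SYNC -r-> SYNC  → end SYNC, rejected

1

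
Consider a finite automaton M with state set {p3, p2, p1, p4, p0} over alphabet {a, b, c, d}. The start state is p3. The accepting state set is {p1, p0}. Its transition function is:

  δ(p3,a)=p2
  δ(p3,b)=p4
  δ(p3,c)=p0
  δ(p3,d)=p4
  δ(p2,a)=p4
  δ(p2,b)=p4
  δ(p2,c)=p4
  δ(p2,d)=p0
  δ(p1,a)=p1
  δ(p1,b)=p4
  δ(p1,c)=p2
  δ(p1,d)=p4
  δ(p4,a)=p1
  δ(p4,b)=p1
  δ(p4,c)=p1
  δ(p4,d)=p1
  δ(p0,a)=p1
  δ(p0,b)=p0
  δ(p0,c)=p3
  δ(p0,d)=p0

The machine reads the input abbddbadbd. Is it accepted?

No

p3 → p2 → p4 → p1 → p4 → p1 → p4 → p1 → p4 → p1 → p4
End state p4 is not accepting.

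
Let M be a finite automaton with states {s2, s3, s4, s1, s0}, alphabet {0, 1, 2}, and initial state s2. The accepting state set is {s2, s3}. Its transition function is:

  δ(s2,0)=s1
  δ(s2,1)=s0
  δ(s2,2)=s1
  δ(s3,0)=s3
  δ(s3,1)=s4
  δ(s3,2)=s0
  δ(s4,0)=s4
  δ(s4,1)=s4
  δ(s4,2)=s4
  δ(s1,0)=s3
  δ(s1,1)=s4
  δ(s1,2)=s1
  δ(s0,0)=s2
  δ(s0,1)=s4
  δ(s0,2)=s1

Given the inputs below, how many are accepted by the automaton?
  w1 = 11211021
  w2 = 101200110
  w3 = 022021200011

0

w1: s2 → s0 → s4 → s4 → s4 → s4 → s4 → s4 → s4  → end s4, rejected
w2: s2 → s0 → s2 → s0 → s1 → s3 → s3 → s4 → s4 → s4  → end s4, rejected
w3: s2 → s1 → s1 → s1 → s3 → s0 → s4 → s4 → s4 → s4 → s4 → s4 → s4  → end s4, rejected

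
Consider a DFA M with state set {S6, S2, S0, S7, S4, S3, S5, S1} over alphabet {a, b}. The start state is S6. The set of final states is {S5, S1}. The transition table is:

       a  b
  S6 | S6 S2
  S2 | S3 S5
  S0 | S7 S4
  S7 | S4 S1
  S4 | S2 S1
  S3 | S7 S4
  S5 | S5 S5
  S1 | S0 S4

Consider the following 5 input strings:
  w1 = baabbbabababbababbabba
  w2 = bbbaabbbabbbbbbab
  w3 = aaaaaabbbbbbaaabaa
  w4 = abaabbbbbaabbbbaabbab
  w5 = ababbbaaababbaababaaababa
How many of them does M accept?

w1: Trace: S6 -b-> S2 -a-> S3 -a-> S7 -b-> S1 -b-> S4 -b-> S1 -a-> S0 -b-> S4 -a-> S2 -b-> S5 -a-> S5 -b-> S5 -b-> S5 -a-> S5 -b-> S5 -a-> S5 -b-> S5 -b-> S5 -a-> S5 -b-> S5 -b-> S5 -a-> S5  → end S5, accepted
w2: Trace: S6 -b-> S2 -b-> S5 -b-> S5 -a-> S5 -a-> S5 -b-> S5 -b-> S5 -b-> S5 -a-> S5 -b-> S5 -b-> S5 -b-> S5 -b-> S5 -b-> S5 -b-> S5 -a-> S5 -b-> S5  → end S5, accepted
w3: Trace: S6 -a-> S6 -a-> S6 -a-> S6 -a-> S6 -a-> S6 -a-> S6 -b-> S2 -b-> S5 -b-> S5 -b-> S5 -b-> S5 -b-> S5 -a-> S5 -a-> S5 -a-> S5 -b-> S5 -a-> S5 -a-> S5  → end S5, accepted
w4: Trace: S6 -a-> S6 -b-> S2 -a-> S3 -a-> S7 -b-> S1 -b-> S4 -b-> S1 -b-> S4 -b-> S1 -a-> S0 -a-> S7 -b-> S1 -b-> S4 -b-> S1 -b-> S4 -a-> S2 -a-> S3 -b-> S4 -b-> S1 -a-> S0 -b-> S4  → end S4, rejected
w5: Trace: S6 -a-> S6 -b-> S2 -a-> S3 -b-> S4 -b-> S1 -b-> S4 -a-> S2 -a-> S3 -a-> S7 -b-> S1 -a-> S0 -b-> S4 -b-> S1 -a-> S0 -a-> S7 -b-> S1 -a-> S0 -b-> S4 -a-> S2 -a-> S3 -a-> S7 -b-> S1 -a-> S0 -b-> S4 -a-> S2  → end S2, rejected

3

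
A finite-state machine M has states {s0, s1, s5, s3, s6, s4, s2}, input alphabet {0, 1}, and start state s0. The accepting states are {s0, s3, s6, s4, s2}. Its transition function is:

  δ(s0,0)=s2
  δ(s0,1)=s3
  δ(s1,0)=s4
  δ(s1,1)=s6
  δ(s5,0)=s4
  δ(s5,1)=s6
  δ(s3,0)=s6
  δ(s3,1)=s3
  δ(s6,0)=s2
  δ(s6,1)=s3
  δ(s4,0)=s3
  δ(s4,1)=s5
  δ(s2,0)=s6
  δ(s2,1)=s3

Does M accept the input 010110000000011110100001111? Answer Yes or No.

s0 → s2 → s3 → s6 → s3 → s3 → s6 → s2 → s6 → s2 → s6 → s2 → s6 → s2 → s3 → s3 → s3 → s3 → s6 → s3 → s6 → s2 → s6 → s2 → s3 → s3 → s3 → s3
End state s3 is accepting.

Yes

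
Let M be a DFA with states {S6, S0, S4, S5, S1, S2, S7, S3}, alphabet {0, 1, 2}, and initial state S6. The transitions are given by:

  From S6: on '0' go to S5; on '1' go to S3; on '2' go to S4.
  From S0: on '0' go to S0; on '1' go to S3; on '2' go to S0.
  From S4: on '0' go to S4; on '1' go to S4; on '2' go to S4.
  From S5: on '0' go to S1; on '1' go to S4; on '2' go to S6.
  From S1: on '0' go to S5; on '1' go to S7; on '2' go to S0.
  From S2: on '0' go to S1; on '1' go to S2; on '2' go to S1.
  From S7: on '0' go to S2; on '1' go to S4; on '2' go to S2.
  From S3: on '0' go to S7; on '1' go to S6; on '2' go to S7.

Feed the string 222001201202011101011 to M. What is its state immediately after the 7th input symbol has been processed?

S4

S6 → S4 → S4 → S4 → S4 → S4 → S4 → S4
After 7 symbols: S4.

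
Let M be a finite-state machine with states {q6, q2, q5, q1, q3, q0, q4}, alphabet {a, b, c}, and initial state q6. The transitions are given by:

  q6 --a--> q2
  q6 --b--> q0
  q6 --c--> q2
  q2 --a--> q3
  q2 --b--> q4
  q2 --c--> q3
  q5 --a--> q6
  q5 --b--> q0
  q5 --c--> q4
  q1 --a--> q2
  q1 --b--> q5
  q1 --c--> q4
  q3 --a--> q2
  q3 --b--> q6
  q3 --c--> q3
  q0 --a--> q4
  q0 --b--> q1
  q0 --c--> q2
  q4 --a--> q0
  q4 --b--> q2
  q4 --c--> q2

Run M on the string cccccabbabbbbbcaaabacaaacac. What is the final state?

q3

q6 → q2 → q3 → q3 → q3 → q3 → q2 → q4 → q2 → q3 → q6 → q0 → q1 → q5 → q0 → q2 → q3 → q2 → q3 → q6 → q2 → q3 → q2 → q3 → q2 → q3 → q2 → q3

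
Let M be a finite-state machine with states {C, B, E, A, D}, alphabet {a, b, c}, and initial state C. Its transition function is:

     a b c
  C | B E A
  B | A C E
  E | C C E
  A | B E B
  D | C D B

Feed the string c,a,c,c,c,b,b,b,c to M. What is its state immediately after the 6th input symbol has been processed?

start at C
read 'c': C → A
read 'a': A → B
read 'c': B → E
read 'c': E → E
read 'c': E → E
read 'b': E → C
After 6 symbols: C.

C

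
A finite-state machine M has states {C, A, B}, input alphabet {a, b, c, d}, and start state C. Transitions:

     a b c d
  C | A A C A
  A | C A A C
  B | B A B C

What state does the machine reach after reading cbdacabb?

C → C → A → C → A → A → C → A → A

A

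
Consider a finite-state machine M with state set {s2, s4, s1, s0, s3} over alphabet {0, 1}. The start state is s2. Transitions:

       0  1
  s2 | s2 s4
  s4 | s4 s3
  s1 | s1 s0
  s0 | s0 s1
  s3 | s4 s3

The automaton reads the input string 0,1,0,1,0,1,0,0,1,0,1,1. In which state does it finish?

s2 → s2 → s4 → s4 → s3 → s4 → s3 → s4 → s4 → s3 → s4 → s3 → s3

s3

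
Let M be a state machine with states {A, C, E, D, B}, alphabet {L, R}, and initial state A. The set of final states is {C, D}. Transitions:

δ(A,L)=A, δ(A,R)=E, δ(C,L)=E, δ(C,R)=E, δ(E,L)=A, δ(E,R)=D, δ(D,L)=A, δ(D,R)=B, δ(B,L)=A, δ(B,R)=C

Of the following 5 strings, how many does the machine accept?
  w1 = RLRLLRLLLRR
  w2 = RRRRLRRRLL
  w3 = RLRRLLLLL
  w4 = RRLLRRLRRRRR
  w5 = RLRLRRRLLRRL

1

w1: A → E → A → E → A → A → E → A → A → A → E → D  → end D, accepted
w2: A → E → D → B → C → E → D → B → C → E → A  → end A, rejected
w3: A → E → A → E → D → A → A → A → A → A  → end A, rejected
w4: A → E → D → A → A → E → D → A → E → D → B → C → E  → end E, rejected
w5: A → E → A → E → A → E → D → B → A → A → E → D → A  → end A, rejected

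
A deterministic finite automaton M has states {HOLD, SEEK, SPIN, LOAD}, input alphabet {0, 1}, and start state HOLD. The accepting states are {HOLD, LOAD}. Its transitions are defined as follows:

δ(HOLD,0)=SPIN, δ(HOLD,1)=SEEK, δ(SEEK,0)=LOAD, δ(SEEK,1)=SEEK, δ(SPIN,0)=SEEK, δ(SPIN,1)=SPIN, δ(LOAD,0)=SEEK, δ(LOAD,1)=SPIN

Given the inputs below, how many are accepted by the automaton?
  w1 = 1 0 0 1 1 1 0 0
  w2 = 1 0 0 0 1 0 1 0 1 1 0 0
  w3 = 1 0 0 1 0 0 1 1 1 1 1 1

w1: HOLD → SEEK → LOAD → SEEK → SEEK → SEEK → SEEK → LOAD → SEEK  → end SEEK, rejected
w2: HOLD → SEEK → LOAD → SEEK → LOAD → SPIN → SEEK → SEEK → LOAD → SPIN → SPIN → SEEK → LOAD  → end LOAD, accepted
w3: HOLD → SEEK → LOAD → SEEK → SEEK → LOAD → SEEK → SEEK → SEEK → SEEK → SEEK → SEEK → SEEK  → end SEEK, rejected

1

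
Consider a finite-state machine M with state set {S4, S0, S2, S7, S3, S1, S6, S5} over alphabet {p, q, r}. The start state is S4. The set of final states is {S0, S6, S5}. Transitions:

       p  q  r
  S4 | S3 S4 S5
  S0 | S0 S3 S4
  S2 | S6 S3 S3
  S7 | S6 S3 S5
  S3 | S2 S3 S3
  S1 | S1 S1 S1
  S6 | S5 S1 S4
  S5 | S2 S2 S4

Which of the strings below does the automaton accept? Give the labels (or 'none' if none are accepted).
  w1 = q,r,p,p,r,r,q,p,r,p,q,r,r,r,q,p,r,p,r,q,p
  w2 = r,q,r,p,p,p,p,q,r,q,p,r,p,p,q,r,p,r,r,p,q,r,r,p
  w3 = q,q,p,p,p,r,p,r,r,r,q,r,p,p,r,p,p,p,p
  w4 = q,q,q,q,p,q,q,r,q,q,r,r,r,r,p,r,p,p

w3, w4

w1:
  start at S4
  read 'q': S4 → S4
  read 'r': S4 → S5
  read 'p': S5 → S2
  read 'p': S2 → S6
  read 'r': S6 → S4
  read 'r': S4 → S5
  read 'q': S5 → S2
  read 'p': S2 → S6
  read 'r': S6 → S4
  read 'p': S4 → S3
  read 'q': S3 → S3
  read 'r': S3 → S3
  read 'r': S3 → S3
  read 'r': S3 → S3
  read 'q': S3 → S3
  read 'p': S3 → S2
  read 'r': S2 → S3
  read 'p': S3 → S2
  read 'r': S2 → S3
  read 'q': S3 → S3
  read 'p': S3 → S2
  end S2, rejected
w2:
  start at S4
  read 'r': S4 → S5
  read 'q': S5 → S2
  read 'r': S2 → S3
  read 'p': S3 → S2
  read 'p': S2 → S6
  read 'p': S6 → S5
  read 'p': S5 → S2
  read 'q': S2 → S3
  read 'r': S3 → S3
  read 'q': S3 → S3
  read 'p': S3 → S2
  read 'r': S2 → S3
  read 'p': S3 → S2
  read 'p': S2 → S6
  read 'q': S6 → S1
  read 'r': S1 → S1
  read 'p': S1 → S1
  read 'r': S1 → S1
  read 'r': S1 → S1
  read 'p': S1 → S1
  read 'q': S1 → S1
  read 'r': S1 → S1
  read 'r': S1 → S1
  read 'p': S1 → S1
  end S1, rejected
w3:
  start at S4
  read 'q': S4 → S4
  read 'q': S4 → S4
  read 'p': S4 → S3
  read 'p': S3 → S2
  read 'p': S2 → S6
  read 'r': S6 → S4
  read 'p': S4 → S3
  read 'r': S3 → S3
  read 'r': S3 → S3
  read 'r': S3 → S3
  read 'q': S3 → S3
  read 'r': S3 → S3
  read 'p': S3 → S2
  read 'p': S2 → S6
  read 'r': S6 → S4
  read 'p': S4 → S3
  read 'p': S3 → S2
  read 'p': S2 → S6
  read 'p': S6 → S5
  end S5, accepted
w4:
  start at S4
  read 'q': S4 → S4
  read 'q': S4 → S4
  read 'q': S4 → S4
  read 'q': S4 → S4
  read 'p': S4 → S3
  read 'q': S3 → S3
  read 'q': S3 → S3
  read 'r': S3 → S3
  read 'q': S3 → S3
  read 'q': S3 → S3
  read 'r': S3 → S3
  read 'r': S3 → S3
  read 'r': S3 → S3
  read 'r': S3 → S3
  read 'p': S3 → S2
  read 'r': S2 → S3
  read 'p': S3 → S2
  read 'p': S2 → S6
  end S6, accepted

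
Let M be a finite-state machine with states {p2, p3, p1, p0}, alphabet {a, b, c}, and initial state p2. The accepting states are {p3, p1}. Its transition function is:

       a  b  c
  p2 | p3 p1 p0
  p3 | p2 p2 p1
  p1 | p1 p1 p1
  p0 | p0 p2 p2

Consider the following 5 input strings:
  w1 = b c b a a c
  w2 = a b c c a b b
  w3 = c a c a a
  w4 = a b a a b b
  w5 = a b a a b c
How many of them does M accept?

4

w1:
  start at p2
  read 'b': p2 → p1
  read 'c': p1 → p1
  read 'b': p1 → p1
  read 'a': p1 → p1
  read 'a': p1 → p1
  read 'c': p1 → p1
  end p1, accepted
w2:
  start at p2
  read 'a': p2 → p3
  read 'b': p3 → p2
  read 'c': p2 → p0
  read 'c': p0 → p2
  read 'a': p2 → p3
  read 'b': p3 → p2
  read 'b': p2 → p1
  end p1, accepted
w3:
  start at p2
  read 'c': p2 → p0
  read 'a': p0 → p0
  read 'c': p0 → p2
  read 'a': p2 → p3
  read 'a': p3 → p2
  end p2, rejected
w4:
  start at p2
  read 'a': p2 → p3
  read 'b': p3 → p2
  read 'a': p2 → p3
  read 'a': p3 → p2
  read 'b': p2 → p1
  read 'b': p1 → p1
  end p1, accepted
w5:
  start at p2
  read 'a': p2 → p3
  read 'b': p3 → p2
  read 'a': p2 → p3
  read 'a': p3 → p2
  read 'b': p2 → p1
  read 'c': p1 → p1
  end p1, accepted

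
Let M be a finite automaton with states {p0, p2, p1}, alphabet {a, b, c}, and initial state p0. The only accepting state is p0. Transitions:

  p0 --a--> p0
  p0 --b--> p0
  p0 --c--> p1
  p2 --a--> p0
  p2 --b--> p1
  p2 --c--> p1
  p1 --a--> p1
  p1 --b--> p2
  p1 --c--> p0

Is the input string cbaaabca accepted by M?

Trace: p0 -c-> p1 -b-> p2 -a-> p0 -a-> p0 -a-> p0 -b-> p0 -c-> p1 -a-> p1
End state p1 is not accepting.

No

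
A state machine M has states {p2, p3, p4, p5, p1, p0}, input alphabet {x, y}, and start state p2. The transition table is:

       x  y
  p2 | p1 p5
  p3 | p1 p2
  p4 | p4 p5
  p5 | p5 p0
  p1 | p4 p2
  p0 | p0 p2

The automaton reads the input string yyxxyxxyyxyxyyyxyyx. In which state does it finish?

p2 → p5 → p0 → p0 → p0 → p2 → p1 → p4 → p5 → p0 → p0 → p2 → p1 → p2 → p5 → p0 → p0 → p2 → p5 → p5

p5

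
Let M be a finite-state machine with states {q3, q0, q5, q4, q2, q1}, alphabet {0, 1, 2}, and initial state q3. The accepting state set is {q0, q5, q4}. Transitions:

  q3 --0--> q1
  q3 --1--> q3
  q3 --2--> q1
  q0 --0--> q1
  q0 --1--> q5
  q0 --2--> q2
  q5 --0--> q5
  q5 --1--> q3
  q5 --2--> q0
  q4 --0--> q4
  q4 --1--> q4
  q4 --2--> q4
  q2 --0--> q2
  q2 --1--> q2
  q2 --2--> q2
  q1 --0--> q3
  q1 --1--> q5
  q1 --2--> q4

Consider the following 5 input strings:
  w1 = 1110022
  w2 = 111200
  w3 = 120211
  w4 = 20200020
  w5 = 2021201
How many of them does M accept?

2

w1: q3 → q3 → q3 → q3 → q1 → q3 → q1 → q4  → end q4, accepted
w2: q3 → q3 → q3 → q3 → q1 → q3 → q1  → end q1, rejected
w3: q3 → q3 → q1 → q3 → q1 → q5 → q3  → end q3, rejected
w4: q3 → q1 → q3 → q1 → q3 → q1 → q3 → q1 → q3  → end q3, rejected
w5: q3 → q1 → q3 → q1 → q5 → q0 → q1 → q5  → end q5, accepted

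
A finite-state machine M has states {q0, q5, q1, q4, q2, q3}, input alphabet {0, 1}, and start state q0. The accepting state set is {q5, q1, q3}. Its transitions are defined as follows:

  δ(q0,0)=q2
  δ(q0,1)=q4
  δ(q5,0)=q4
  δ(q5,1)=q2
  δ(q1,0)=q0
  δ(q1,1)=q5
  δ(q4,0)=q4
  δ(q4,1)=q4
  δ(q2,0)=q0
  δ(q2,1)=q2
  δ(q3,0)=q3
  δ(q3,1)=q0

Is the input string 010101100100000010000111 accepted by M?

No

start at q0
read '0': q0 → q2
read '1': q2 → q2
read '0': q2 → q0
read '1': q0 → q4
read '0': q4 → q4
read '1': q4 → q4
read '1': q4 → q4
read '0': q4 → q4
read '0': q4 → q4
read '1': q4 → q4
read '0': q4 → q4
read '0': q4 → q4
read '0': q4 → q4
read '0': q4 → q4
read '0': q4 → q4
read '0': q4 → q4
read '1': q4 → q4
read '0': q4 → q4
read '0': q4 → q4
read '0': q4 → q4
read '0': q4 → q4
read '1': q4 → q4
read '1': q4 → q4
read '1': q4 → q4
End state q4 is not accepting.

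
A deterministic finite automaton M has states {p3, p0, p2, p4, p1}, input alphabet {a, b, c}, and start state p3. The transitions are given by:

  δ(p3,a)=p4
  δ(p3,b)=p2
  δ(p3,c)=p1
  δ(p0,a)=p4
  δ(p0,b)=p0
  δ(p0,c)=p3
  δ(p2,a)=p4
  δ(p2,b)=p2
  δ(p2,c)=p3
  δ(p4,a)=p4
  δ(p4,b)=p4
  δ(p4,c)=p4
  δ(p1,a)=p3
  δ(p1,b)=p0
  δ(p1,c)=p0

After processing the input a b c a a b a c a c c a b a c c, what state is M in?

start at p3
read 'a': p3 → p4
read 'b': p4 → p4
read 'c': p4 → p4
read 'a': p4 → p4
read 'a': p4 → p4
read 'b': p4 → p4
read 'a': p4 → p4
read 'c': p4 → p4
read 'a': p4 → p4
read 'c': p4 → p4
read 'c': p4 → p4
read 'a': p4 → p4
read 'b': p4 → p4
read 'a': p4 → p4
read 'c': p4 → p4
read 'c': p4 → p4

p4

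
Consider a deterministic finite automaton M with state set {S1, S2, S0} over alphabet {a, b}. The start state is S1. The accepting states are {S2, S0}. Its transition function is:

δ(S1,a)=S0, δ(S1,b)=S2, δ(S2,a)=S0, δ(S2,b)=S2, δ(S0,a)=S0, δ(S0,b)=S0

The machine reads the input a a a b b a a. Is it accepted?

Yes

start at S1
read 'a': S1 → S0
read 'a': S0 → S0
read 'a': S0 → S0
read 'b': S0 → S0
read 'b': S0 → S0
read 'a': S0 → S0
read 'a': S0 → S0
End state S0 is accepting.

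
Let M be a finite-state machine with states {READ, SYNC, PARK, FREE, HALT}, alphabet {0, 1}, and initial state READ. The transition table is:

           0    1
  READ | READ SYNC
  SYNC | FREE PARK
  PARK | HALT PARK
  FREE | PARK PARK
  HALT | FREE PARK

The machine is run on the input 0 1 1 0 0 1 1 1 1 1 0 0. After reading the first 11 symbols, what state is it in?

READ → READ → SYNC → PARK → HALT → FREE → PARK → PARK → PARK → PARK → PARK → HALT
After 11 symbols: HALT.

HALT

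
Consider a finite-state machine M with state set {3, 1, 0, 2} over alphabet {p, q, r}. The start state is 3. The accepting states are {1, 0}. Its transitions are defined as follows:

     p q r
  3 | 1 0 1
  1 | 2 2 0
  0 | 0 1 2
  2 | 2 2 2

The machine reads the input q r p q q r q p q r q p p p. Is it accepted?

No

Trace: 3 -q-> 0 -r-> 2 -p-> 2 -q-> 2 -q-> 2 -r-> 2 -q-> 2 -p-> 2 -q-> 2 -r-> 2 -q-> 2 -p-> 2 -p-> 2 -p-> 2
End state 2 is not accepting.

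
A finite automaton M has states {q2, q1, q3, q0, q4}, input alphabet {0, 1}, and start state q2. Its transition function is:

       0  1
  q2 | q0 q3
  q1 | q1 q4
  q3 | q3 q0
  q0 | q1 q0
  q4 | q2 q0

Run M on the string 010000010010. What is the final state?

q1

q2 → q0 → q0 → q1 → q1 → q1 → q1 → q1 → q4 → q2 → q0 → q0 → q1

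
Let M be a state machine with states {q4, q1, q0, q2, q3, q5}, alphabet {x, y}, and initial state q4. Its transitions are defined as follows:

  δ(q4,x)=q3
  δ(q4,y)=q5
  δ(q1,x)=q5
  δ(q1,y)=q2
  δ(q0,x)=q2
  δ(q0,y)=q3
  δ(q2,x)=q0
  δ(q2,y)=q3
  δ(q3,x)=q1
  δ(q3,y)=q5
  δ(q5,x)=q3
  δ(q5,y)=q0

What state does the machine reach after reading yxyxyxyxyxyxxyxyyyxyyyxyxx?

q5

start at q4
read 'y': q4 → q5
read 'x': q5 → q3
read 'y': q3 → q5
read 'x': q5 → q3
read 'y': q3 → q5
read 'x': q5 → q3
read 'y': q3 → q5
read 'x': q5 → q3
read 'y': q3 → q5
read 'x': q5 → q3
read 'y': q3 → q5
read 'x': q5 → q3
read 'x': q3 → q1
read 'y': q1 → q2
read 'x': q2 → q0
read 'y': q0 → q3
read 'y': q3 → q5
read 'y': q5 → q0
read 'x': q0 → q2
read 'y': q2 → q3
read 'y': q3 → q5
read 'y': q5 → q0
read 'x': q0 → q2
read 'y': q2 → q3
read 'x': q3 → q1
read 'x': q1 → q5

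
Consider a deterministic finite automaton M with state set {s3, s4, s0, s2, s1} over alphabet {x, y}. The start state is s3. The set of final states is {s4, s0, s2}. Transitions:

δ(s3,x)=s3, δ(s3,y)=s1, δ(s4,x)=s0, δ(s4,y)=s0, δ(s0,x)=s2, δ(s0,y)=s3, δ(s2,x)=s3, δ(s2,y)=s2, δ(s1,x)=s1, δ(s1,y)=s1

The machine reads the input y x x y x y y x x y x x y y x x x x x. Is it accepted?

start at s3
read 'y': s3 → s1
read 'x': s1 → s1
read 'x': s1 → s1
read 'y': s1 → s1
read 'x': s1 → s1
read 'y': s1 → s1
read 'y': s1 → s1
read 'x': s1 → s1
read 'x': s1 → s1
read 'y': s1 → s1
read 'x': s1 → s1
read 'x': s1 → s1
read 'y': s1 → s1
read 'y': s1 → s1
read 'x': s1 → s1
read 'x': s1 → s1
read 'x': s1 → s1
read 'x': s1 → s1
read 'x': s1 → s1
End state s1 is not accepting.

No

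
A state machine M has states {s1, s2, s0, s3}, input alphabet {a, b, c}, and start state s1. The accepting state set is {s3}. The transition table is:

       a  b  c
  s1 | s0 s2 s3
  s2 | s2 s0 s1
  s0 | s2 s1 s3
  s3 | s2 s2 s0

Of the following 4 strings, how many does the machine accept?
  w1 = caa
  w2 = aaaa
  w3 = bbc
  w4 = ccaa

w1: s1 → s3 → s2 → s2  → end s2, rejected
w2: s1 → s0 → s2 → s2 → s2  → end s2, rejected
w3: s1 → s2 → s0 → s3  → end s3, accepted
w4: s1 → s3 → s0 → s2 → s2  → end s2, rejected

1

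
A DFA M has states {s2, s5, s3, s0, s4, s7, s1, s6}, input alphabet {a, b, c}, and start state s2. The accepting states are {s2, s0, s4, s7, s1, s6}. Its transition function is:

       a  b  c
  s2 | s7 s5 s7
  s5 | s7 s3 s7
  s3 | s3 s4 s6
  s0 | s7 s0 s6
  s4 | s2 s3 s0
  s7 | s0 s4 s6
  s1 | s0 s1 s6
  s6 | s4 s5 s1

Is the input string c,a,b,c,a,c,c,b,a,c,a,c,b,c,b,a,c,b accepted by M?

s2 → s7 → s0 → s0 → s6 → s4 → s0 → s6 → s5 → s7 → s6 → s4 → s0 → s0 → s6 → s5 → s7 → s6 → s5
End state s5 is not accepting.

No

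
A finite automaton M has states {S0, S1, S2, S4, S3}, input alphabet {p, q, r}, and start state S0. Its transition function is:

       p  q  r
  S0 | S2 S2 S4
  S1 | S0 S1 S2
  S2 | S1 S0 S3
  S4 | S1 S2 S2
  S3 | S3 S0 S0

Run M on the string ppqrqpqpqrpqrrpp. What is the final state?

S3

start at S0
read 'p': S0 → S2
read 'p': S2 → S1
read 'q': S1 → S1
read 'r': S1 → S2
read 'q': S2 → S0
read 'p': S0 → S2
read 'q': S2 → S0
read 'p': S0 → S2
read 'q': S2 → S0
read 'r': S0 → S4
read 'p': S4 → S1
read 'q': S1 → S1
read 'r': S1 → S2
read 'r': S2 → S3
read 'p': S3 → S3
read 'p': S3 → S3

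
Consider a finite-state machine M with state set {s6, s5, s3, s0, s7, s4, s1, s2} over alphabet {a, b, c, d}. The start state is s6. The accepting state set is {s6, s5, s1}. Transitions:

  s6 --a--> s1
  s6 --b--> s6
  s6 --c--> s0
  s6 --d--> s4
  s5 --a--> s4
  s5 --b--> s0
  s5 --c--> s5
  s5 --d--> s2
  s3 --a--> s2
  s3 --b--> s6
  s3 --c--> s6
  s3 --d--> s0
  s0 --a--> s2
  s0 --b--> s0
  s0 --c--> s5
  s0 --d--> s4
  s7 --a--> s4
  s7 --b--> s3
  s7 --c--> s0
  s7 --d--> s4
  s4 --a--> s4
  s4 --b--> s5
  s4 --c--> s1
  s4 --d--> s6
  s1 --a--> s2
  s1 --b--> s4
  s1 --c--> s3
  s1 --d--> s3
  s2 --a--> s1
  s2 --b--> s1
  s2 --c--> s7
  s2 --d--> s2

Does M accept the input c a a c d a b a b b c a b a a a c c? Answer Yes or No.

No

s6 → s0 → s2 → s1 → s3 → s0 → s2 → s1 → s2 → s1 → s4 → s1 → s2 → s1 → s2 → s1 → s2 → s7 → s0
End state s0 is not accepting.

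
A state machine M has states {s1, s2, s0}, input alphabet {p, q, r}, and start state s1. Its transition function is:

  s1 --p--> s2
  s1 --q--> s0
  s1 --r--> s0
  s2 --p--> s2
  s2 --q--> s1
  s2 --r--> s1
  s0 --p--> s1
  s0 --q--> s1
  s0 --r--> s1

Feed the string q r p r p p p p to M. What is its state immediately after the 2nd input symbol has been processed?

s1

s1 → s0 → s1
After 2 symbols: s1.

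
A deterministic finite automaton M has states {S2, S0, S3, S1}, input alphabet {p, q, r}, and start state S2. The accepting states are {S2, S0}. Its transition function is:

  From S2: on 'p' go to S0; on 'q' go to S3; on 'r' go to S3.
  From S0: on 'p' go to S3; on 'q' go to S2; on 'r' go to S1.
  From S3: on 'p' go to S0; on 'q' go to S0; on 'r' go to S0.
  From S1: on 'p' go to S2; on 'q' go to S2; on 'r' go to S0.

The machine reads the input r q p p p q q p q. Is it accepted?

Trace: S2 -r-> S3 -q-> S0 -p-> S3 -p-> S0 -p-> S3 -q-> S0 -q-> S2 -p-> S0 -q-> S2
End state S2 is accepting.

Yes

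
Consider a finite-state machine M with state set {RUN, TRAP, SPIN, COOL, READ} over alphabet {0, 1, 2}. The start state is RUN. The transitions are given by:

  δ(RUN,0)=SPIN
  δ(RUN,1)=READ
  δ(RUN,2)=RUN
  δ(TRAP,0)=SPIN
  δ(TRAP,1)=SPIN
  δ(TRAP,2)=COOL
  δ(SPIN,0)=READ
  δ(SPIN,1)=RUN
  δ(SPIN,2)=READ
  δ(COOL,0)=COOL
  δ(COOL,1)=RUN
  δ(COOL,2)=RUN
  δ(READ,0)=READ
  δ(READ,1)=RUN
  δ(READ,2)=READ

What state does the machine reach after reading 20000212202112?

READ

RUN → RUN → SPIN → READ → READ → READ → READ → RUN → RUN → RUN → SPIN → READ → RUN → READ → READ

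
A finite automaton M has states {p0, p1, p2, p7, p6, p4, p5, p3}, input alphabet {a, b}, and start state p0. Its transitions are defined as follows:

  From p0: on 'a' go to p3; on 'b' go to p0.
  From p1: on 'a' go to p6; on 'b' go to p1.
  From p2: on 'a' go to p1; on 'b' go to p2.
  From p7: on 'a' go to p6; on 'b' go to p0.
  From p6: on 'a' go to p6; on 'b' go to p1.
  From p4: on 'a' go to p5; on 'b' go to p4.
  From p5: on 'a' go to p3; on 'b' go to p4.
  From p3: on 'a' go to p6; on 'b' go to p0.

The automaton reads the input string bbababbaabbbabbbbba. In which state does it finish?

start at p0
read 'b': p0 → p0
read 'b': p0 → p0
read 'a': p0 → p3
read 'b': p3 → p0
read 'a': p0 → p3
read 'b': p3 → p0
read 'b': p0 → p0
read 'a': p0 → p3
read 'a': p3 → p6
read 'b': p6 → p1
read 'b': p1 → p1
read 'b': p1 → p1
read 'a': p1 → p6
read 'b': p6 → p1
read 'b': p1 → p1
read 'b': p1 → p1
read 'b': p1 → p1
read 'b': p1 → p1
read 'a': p1 → p6

p6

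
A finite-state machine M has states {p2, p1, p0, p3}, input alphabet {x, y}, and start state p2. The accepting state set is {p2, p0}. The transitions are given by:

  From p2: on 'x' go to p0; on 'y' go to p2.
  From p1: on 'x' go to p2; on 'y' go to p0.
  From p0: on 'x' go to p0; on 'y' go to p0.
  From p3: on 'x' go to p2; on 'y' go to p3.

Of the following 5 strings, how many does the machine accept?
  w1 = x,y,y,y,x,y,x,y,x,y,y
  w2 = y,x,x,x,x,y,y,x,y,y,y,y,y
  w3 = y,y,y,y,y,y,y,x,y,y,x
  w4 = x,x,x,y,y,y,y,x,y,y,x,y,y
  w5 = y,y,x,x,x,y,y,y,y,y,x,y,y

w1: Trace: p2 -x-> p0 -y-> p0 -y-> p0 -y-> p0 -x-> p0 -y-> p0 -x-> p0 -y-> p0 -x-> p0 -y-> p0 -y-> p0  → end p0, accepted
w2: Trace: p2 -y-> p2 -x-> p0 -x-> p0 -x-> p0 -x-> p0 -y-> p0 -y-> p0 -x-> p0 -y-> p0 -y-> p0 -y-> p0 -y-> p0 -y-> p0  → end p0, accepted
w3: Trace: p2 -y-> p2 -y-> p2 -y-> p2 -y-> p2 -y-> p2 -y-> p2 -y-> p2 -x-> p0 -y-> p0 -y-> p0 -x-> p0  → end p0, accepted
w4: Trace: p2 -x-> p0 -x-> p0 -x-> p0 -y-> p0 -y-> p0 -y-> p0 -y-> p0 -x-> p0 -y-> p0 -y-> p0 -x-> p0 -y-> p0 -y-> p0  → end p0, accepted
w5: Trace: p2 -y-> p2 -y-> p2 -x-> p0 -x-> p0 -x-> p0 -y-> p0 -y-> p0 -y-> p0 -y-> p0 -y-> p0 -x-> p0 -y-> p0 -y-> p0  → end p0, accepted

5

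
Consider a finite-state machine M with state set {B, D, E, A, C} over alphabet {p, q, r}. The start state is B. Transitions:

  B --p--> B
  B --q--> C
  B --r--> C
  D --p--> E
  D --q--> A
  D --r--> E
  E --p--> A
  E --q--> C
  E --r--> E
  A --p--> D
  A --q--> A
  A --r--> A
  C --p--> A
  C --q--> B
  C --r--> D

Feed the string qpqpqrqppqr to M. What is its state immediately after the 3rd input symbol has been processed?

A

B → C → A → A
After 3 symbols: A.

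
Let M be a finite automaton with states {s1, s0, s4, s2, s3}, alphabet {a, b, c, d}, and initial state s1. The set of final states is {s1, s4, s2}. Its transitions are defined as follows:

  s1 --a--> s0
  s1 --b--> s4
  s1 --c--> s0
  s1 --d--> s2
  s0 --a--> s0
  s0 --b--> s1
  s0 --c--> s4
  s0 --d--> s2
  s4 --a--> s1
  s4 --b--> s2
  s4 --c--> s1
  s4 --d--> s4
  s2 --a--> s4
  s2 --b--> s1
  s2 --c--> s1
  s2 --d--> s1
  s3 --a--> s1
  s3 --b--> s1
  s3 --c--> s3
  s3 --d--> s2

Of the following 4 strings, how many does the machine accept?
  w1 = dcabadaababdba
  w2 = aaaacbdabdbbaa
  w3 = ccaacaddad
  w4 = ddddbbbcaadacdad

3

w1: s1 → s2 → s1 → s0 → s1 → s0 → s2 → s4 → s1 → s4 → s1 → s4 → s4 → s2 → s4  → end s4, accepted
w2: s1 → s0 → s0 → s0 → s0 → s4 → s2 → s1 → s0 → s1 → s2 → s1 → s4 → s1 → s0  → end s0, rejected
w3: s1 → s0 → s4 → s1 → s0 → s4 → s1 → s2 → s1 → s0 → s2  → end s2, accepted
w4: s1 → s2 → s1 → s2 → s1 → s4 → s2 → s1 → s0 → s0 → s0 → s2 → s4 → s1 → s2 → s4 → s4  → end s4, accepted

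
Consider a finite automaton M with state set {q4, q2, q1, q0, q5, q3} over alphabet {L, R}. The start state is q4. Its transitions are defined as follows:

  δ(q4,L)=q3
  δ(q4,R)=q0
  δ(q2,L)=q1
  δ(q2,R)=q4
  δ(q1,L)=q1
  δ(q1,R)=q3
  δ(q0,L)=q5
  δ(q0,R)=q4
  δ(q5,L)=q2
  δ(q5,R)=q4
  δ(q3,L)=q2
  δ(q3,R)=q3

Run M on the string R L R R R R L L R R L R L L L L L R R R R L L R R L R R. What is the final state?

q0

Trace: q4 -R-> q0 -L-> q5 -R-> q4 -R-> q0 -R-> q4 -R-> q0 -L-> q5 -L-> q2 -R-> q4 -R-> q0 -L-> q5 -R-> q4 -L-> q3 -L-> q2 -L-> q1 -L-> q1 -L-> q1 -R-> q3 -R-> q3 -R-> q3 -R-> q3 -L-> q2 -L-> q1 -R-> q3 -R-> q3 -L-> q2 -R-> q4 -R-> q0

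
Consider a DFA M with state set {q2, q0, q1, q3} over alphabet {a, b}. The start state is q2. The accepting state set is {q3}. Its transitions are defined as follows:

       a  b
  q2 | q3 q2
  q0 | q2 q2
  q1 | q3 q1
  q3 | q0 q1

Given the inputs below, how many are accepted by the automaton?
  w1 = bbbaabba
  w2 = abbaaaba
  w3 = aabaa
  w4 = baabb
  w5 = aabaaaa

3

w1: Trace: q2 -b-> q2 -b-> q2 -b-> q2 -a-> q3 -a-> q0 -b-> q2 -b-> q2 -a-> q3  → end q3, accepted
w2: Trace: q2 -a-> q3 -b-> q1 -b-> q1 -a-> q3 -a-> q0 -a-> q2 -b-> q2 -a-> q3  → end q3, accepted
w3: Trace: q2 -a-> q3 -a-> q0 -b-> q2 -a-> q3 -a-> q0  → end q0, rejected
w4: Trace: q2 -b-> q2 -a-> q3 -a-> q0 -b-> q2 -b-> q2  → end q2, rejected
w5: Trace: q2 -a-> q3 -a-> q0 -b-> q2 -a-> q3 -a-> q0 -a-> q2 -a-> q3  → end q3, accepted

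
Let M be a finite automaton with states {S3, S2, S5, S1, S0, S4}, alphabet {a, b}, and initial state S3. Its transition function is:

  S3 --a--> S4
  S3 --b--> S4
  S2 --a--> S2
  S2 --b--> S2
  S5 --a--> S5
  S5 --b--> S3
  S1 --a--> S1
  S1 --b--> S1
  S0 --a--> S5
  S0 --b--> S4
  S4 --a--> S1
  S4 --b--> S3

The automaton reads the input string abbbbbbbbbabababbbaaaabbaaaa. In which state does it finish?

start at S3
read 'a': S3 → S4
read 'b': S4 → S3
read 'b': S3 → S4
read 'b': S4 → S3
read 'b': S3 → S4
read 'b': S4 → S3
read 'b': S3 → S4
read 'b': S4 → S3
read 'b': S3 → S4
read 'b': S4 → S3
read 'a': S3 → S4
read 'b': S4 → S3
read 'a': S3 → S4
read 'b': S4 → S3
read 'a': S3 → S4
read 'b': S4 → S3
read 'b': S3 → S4
read 'b': S4 → S3
read 'a': S3 → S4
read 'a': S4 → S1
read 'a': S1 → S1
read 'a': S1 → S1
read 'b': S1 → S1
read 'b': S1 → S1
read 'a': S1 → S1
read 'a': S1 → S1
read 'a': S1 → S1
read 'a': S1 → S1

S1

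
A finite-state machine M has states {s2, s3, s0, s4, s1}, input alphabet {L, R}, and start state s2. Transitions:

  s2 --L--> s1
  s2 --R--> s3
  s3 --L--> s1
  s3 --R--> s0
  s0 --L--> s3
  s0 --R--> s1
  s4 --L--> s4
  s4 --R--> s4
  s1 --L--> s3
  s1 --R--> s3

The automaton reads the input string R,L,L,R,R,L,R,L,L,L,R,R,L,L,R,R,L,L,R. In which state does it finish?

s2 → s3 → s1 → s3 → s0 → s1 → s3 → s0 → s3 → s1 → s3 → s0 → s1 → s3 → s1 → s3 → s0 → s3 → s1 → s3

s3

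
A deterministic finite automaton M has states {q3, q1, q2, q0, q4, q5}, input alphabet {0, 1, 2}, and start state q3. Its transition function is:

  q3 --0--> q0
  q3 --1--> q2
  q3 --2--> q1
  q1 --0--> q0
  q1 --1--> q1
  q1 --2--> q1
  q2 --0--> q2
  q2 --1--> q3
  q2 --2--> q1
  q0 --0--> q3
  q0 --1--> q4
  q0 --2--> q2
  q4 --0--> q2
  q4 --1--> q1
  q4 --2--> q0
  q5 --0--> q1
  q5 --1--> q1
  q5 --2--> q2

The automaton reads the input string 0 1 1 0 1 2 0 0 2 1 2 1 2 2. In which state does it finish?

q1

Trace: q3 -0-> q0 -1-> q4 -1-> q1 -0-> q0 -1-> q4 -2-> q0 -0-> q3 -0-> q0 -2-> q2 -1-> q3 -2-> q1 -1-> q1 -2-> q1 -2-> q1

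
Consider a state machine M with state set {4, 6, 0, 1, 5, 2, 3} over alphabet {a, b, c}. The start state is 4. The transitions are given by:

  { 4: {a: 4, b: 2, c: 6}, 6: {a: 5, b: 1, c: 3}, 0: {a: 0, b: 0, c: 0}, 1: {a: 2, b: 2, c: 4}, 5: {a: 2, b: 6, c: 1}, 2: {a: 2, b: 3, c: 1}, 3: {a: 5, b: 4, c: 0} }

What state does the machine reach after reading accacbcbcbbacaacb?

Trace: 4 -a-> 4 -c-> 6 -c-> 3 -a-> 5 -c-> 1 -b-> 2 -c-> 1 -b-> 2 -c-> 1 -b-> 2 -b-> 3 -a-> 5 -c-> 1 -a-> 2 -a-> 2 -c-> 1 -b-> 2

2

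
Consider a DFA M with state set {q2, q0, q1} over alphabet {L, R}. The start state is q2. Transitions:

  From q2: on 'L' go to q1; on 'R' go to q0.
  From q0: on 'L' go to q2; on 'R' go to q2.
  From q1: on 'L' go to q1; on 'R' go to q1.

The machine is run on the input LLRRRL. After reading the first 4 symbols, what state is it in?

q1

start at q2
read 'L': q2 → q1
read 'L': q1 → q1
read 'R': q1 → q1
read 'R': q1 → q1
After 4 symbols: q1.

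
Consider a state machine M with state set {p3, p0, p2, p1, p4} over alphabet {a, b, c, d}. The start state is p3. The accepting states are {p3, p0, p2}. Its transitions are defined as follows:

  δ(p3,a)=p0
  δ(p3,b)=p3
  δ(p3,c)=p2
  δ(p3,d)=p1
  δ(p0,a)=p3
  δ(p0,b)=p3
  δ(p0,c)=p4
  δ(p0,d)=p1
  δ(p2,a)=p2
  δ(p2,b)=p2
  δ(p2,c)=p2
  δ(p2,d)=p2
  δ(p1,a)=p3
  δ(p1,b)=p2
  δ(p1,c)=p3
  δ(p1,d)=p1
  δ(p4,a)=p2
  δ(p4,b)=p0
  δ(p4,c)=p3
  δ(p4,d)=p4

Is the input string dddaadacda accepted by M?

start at p3
read 'd': p3 → p1
read 'd': p1 → p1
read 'd': p1 → p1
read 'a': p1 → p3
read 'a': p3 → p0
read 'd': p0 → p1
read 'a': p1 → p3
read 'c': p3 → p2
read 'd': p2 → p2
read 'a': p2 → p2
End state p2 is accepting.

Yes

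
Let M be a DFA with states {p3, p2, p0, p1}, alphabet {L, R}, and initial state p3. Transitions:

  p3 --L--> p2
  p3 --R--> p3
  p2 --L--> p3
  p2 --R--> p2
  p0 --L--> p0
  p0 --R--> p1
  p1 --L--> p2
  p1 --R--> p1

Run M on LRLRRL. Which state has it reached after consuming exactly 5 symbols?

start at p3
read 'L': p3 → p2
read 'R': p2 → p2
read 'L': p2 → p3
read 'R': p3 → p3
read 'R': p3 → p3
After 5 symbols: p3.

p3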